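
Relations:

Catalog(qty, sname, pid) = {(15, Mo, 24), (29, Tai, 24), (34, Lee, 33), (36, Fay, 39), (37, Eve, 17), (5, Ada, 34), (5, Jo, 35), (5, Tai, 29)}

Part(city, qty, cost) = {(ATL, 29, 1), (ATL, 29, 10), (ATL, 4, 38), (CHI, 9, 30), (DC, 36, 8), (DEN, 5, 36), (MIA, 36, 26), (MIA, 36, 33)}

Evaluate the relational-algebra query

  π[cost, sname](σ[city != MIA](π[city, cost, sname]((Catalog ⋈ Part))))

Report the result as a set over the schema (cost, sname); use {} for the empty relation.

{(1, Tai), (10, Tai), (36, Ada), (36, Jo), (36, Tai), (8, Fay)}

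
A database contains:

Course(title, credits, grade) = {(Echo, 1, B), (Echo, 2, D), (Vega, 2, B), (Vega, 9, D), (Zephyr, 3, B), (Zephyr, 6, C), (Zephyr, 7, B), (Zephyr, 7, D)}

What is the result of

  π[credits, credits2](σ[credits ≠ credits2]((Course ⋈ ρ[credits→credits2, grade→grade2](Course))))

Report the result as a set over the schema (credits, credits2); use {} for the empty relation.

{(1, 2), (2, 1), (2, 9), (3, 6), (3, 7), (6, 3), (6, 7), (7, 3), (7, 6), (9, 2)}

ρ[credits→credits2, grade→grade2]: schema becomes (title, credits2, grade2); tuples unchanged.
Joining Course and ρ[credits→credits2, grade→grade2](Course) on title yields {(Echo, 1, B, 1, B), (Echo, 1, B, 2, D), (Echo, 2, D, 1, B), (Echo, 2, D, 2, D), (Vega, 2, B, 2, B), (Vega, 2, B, 9, D), (Vega, 9, D, 2, B), (Vega, 9, D, 9, D), (Zephyr, 3, B, 3, B), (Zephyr, 3, B, 6, C), (Zephyr, 3, B, 7, B), (Zephyr, 3, B, 7, D), (Zephyr, 6, C, 3, B), (Zephyr, 6, C, 6, C), (Zephyr, 6, C, 7, B), (Zephyr, 6, C, 7, D), (Zephyr, 7, B, 3, B), (Zephyr, 7, B, 6, C), (Zephyr, 7, B, 7, B), (Zephyr, 7, B, 7, D), (Zephyr, 7, D, 3, B), (Zephyr, 7, D, 6, C), (Zephyr, 7, D, 7, B), (Zephyr, 7, D, 7, D)}.
σ[credits ≠ credits2]: keep tuples satisfying credits ≠ credits2 → {(Echo, 1, B, 2, D), (Echo, 2, D, 1, B), (Vega, 2, B, 9, D), (Vega, 9, D, 2, B), (Zephyr, 3, B, 6, C), (Zephyr, 3, B, 7, B), (Zephyr, 3, B, 7, D), (Zephyr, 6, C, 3, B), (Zephyr, 6, C, 7, B), (Zephyr, 6, C, 7, D), (Zephyr, 7, B, 3, B), (Zephyr, 7, B, 6, C), (Zephyr, 7, D, 3, B), (Zephyr, 7, D, 6, C)}
Keep only column(s) credits, credits2 (4 duplicate(s) eliminated): {(1, 2), (2, 1), (2, 9), (3, 6), (3, 7), (6, 3), (6, 7), (7, 3), (7, 6), (9, 2)}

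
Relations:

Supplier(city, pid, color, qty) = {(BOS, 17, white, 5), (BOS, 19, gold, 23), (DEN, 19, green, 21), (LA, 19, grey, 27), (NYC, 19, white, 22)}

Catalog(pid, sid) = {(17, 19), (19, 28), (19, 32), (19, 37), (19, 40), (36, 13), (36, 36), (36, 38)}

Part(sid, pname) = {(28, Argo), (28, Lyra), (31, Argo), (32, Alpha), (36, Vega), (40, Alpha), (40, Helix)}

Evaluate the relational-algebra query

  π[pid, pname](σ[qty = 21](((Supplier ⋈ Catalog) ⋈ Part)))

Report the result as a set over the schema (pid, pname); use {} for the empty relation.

Supplier ⋈ Catalog (natural join on pid): {(BOS, 17, white, 5, 19), (BOS, 19, gold, 23, 28), (BOS, 19, gold, 23, 32), (BOS, 19, gold, 23, 37), (BOS, 19, gold, 23, 40), (DEN, 19, green, 21, 28), (DEN, 19, green, 21, 32), (DEN, 19, green, 21, 37), (DEN, 19, green, 21, 40), (LA, 19, grey, 27, 28), (LA, 19, grey, 27, 32), (LA, 19, grey, 27, 37), (LA, 19, grey, 27, 40), (NYC, 19, white, 22, 28), (NYC, 19, white, 22, 32), (NYC, 19, white, 22, 37), (NYC, 19, white, 22, 40)}
(Supplier ⋈ Catalog) ⋈ Part (natural join on sid): {(BOS, 19, gold, 23, 28, Argo), (BOS, 19, gold, 23, 28, Lyra), (BOS, 19, gold, 23, 32, Alpha), (BOS, 19, gold, 23, 40, Alpha), (BOS, 19, gold, 23, 40, Helix), (DEN, 19, green, 21, 28, Argo), (DEN, 19, green, 21, 28, Lyra), (DEN, 19, green, 21, 32, Alpha), (DEN, 19, green, 21, 40, Alpha), (DEN, 19, green, 21, 40, Helix), (LA, 19, grey, 27, 28, Argo), (LA, 19, grey, 27, 28, Lyra), (LA, 19, grey, 27, 32, Alpha), (LA, 19, grey, 27, 40, Alpha), (LA, 19, grey, 27, 40, Helix), (NYC, 19, white, 22, 28, Argo), (NYC, 19, white, 22, 28, Lyra), (NYC, 19, white, 22, 32, Alpha), (NYC, 19, white, 22, 40, Alpha), (NYC, 19, white, 22, 40, Helix)}
Filtering on qty = 21 leaves {(DEN, 19, green, 21, 28, Argo), (DEN, 19, green, 21, 28, Lyra), (DEN, 19, green, 21, 32, Alpha), (DEN, 19, green, 21, 40, Alpha), (DEN, 19, green, 21, 40, Helix)}.
π_{pid, pname} gives {(19, Alpha), (19, Argo), (19, Helix), (19, Lyra)} (1 duplicate(s) eliminated).

{(19, Alpha), (19, Argo), (19, Helix), (19, Lyra)}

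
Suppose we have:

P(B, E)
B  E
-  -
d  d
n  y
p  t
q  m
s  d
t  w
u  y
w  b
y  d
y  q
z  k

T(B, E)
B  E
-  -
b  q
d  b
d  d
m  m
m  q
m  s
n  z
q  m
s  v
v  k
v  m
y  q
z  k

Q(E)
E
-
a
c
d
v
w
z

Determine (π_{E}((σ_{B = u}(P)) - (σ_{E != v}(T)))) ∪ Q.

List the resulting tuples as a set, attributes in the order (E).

Filtering on B = u leaves {(u, y)}.
Filtering on E != v leaves {(b, q), (d, b), (d, d), (m, m), (m, q), (m, s), (n, z), (q, m), (v, k), (v, m), (y, q), (z, k)}.
Set difference of the two operands is {(u, y)}.
Projecting to E: {y}
Set union of the two operands is {a, c, d, v, w, y, z}.

{a, c, d, v, w, y, z}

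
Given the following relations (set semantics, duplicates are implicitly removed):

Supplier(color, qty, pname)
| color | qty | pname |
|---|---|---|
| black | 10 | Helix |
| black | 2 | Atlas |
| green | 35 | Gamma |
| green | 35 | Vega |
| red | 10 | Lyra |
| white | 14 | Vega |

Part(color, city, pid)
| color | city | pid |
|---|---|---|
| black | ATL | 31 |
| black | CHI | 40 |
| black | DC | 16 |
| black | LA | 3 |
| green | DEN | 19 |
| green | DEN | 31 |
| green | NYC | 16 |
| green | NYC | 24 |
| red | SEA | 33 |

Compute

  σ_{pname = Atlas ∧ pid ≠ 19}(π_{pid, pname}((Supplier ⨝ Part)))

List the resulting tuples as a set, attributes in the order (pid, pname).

{(16, Atlas), (3, Atlas), (31, Atlas), (40, Atlas)}

Natural join on color: {(black, 10, Helix, ATL, 31), (black, 10, Helix, CHI, 40), (black, 10, Helix, DC, 16), (black, 10, Helix, LA, 3), (black, 2, Atlas, ATL, 31), (black, 2, Atlas, CHI, 40), (black, 2, Atlas, DC, 16), (black, 2, Atlas, LA, 3), (green, 35, Gamma, DEN, 19), (green, 35, Gamma, DEN, 31), (green, 35, Gamma, NYC, 16), (green, 35, Gamma, NYC, 24), (green, 35, Vega, DEN, 19), (green, 35, Vega, DEN, 31), (green, 35, Vega, NYC, 16), (green, 35, Vega, NYC, 24), (red, 10, Lyra, SEA, 33)}
Keep only column(s) pid, pname: {(16, Atlas), (16, Gamma), (16, Helix), (16, Vega), (19, Gamma), (19, Vega), (24, Gamma), (24, Vega), (3, Atlas), (3, Helix), (31, Atlas), (31, Gamma), (31, Helix), (31, Vega), (33, Lyra), (40, Atlas), (40, Helix)}
σ[pname = Atlas ∧ pid ≠ 19]: keep tuples satisfying pname = Atlas ∧ pid ≠ 19 → {(16, Atlas), (3, Atlas), (31, Atlas), (40, Atlas)}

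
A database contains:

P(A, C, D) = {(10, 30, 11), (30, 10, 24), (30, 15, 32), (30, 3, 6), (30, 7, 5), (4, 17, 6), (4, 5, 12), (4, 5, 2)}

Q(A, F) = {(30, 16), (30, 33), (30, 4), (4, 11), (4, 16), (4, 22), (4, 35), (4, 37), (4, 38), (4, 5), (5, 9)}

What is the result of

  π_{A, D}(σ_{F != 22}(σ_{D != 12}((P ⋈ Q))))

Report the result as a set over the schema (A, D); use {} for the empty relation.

{(30, 24), (30, 32), (30, 5), (30, 6), (4, 2), (4, 6)}

Joining P and Q on A yields {(30, 10, 24, 16), (30, 10, 24, 33), (30, 10, 24, 4), (30, 15, 32, 16), (30, 15, 32, 33), (30, 15, 32, 4), (30, 3, 6, 16), (30, 3, 6, 33), (30, 3, 6, 4), (30, 7, 5, 16), (30, 7, 5, 33), (30, 7, 5, 4), (4, 17, 6, 11), (4, 17, 6, 16), (4, 17, 6, 22), (4, 17, 6, 35), (4, 17, 6, 37), (4, 17, 6, 38), (4, 17, 6, 5), (4, 5, 12, 11), (4, 5, 12, 16), (4, 5, 12, 22), (4, 5, 12, 35), (4, 5, 12, 37), (4, 5, 12, 38), (4, 5, 12, 5), (4, 5, 2, 11), (4, 5, 2, 16), (4, 5, 2, 22), (4, 5, 2, 35), (4, 5, 2, 37), (4, 5, 2, 38), (4, 5, 2, 5)}.
σ[D != 12]: keep tuples satisfying D != 12 → {(30, 10, 24, 16), (30, 10, 24, 33), (30, 10, 24, 4), (30, 15, 32, 16), (30, 15, 32, 33), (30, 15, 32, 4), (30, 3, 6, 16), (30, 3, 6, 33), (30, 3, 6, 4), (30, 7, 5, 16), (30, 7, 5, 33), (30, 7, 5, 4), (4, 17, 6, 11), (4, 17, 6, 16), (4, 17, 6, 22), (4, 17, 6, 35), (4, 17, 6, 37), (4, 17, 6, 38), (4, 17, 6, 5), (4, 5, 2, 11), (4, 5, 2, 16), (4, 5, 2, 22), (4, 5, 2, 35), (4, 5, 2, 37), (4, 5, 2, 38), (4, 5, 2, 5)}
σ[F != 22]: keep tuples satisfying F != 22 → {(30, 10, 24, 16), (30, 10, 24, 33), (30, 10, 24, 4), (30, 15, 32, 16), (30, 15, 32, 33), (30, 15, 32, 4), (30, 3, 6, 16), (30, 3, 6, 33), (30, 3, 6, 4), (30, 7, 5, 16), (30, 7, 5, 33), (30, 7, 5, 4), (4, 17, 6, 11), (4, 17, 6, 16), (4, 17, 6, 35), (4, 17, 6, 37), (4, 17, 6, 38), (4, 17, 6, 5), (4, 5, 2, 11), (4, 5, 2, 16), (4, 5, 2, 35), (4, 5, 2, 37), (4, 5, 2, 38), (4, 5, 2, 5)}
Keep only column(s) A, D (18 duplicate(s) eliminated): {(30, 24), (30, 32), (30, 5), (30, 6), (4, 2), (4, 6)}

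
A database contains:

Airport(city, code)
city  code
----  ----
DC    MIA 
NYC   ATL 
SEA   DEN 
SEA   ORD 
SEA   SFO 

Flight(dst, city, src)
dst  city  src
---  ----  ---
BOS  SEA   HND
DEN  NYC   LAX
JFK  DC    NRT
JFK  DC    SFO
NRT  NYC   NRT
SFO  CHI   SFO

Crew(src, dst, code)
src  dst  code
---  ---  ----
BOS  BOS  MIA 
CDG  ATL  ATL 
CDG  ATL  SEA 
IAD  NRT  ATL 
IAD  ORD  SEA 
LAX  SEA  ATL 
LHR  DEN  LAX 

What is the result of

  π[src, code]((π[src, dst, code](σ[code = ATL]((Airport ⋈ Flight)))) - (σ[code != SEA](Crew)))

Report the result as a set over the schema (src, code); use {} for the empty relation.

{(LAX, ATL), (NRT, ATL)}

Natural join on city: {(DC, MIA, JFK, NRT), (DC, MIA, JFK, SFO), (NYC, ATL, DEN, LAX), (NYC, ATL, NRT, NRT), (SEA, DEN, BOS, HND), (SEA, ORD, BOS, HND), (SEA, SFO, BOS, HND)}
Apply σ_{code = ATL}; surviving tuples: {(NYC, ATL, DEN, LAX), (NYC, ATL, NRT, NRT)}
Projecting to src, dst, code: {(LAX, DEN, ATL), (NRT, NRT, ATL)}
Apply σ_{code != SEA}; surviving tuples: {(BOS, BOS, MIA), (CDG, ATL, ATL), (IAD, NRT, ATL), (LAX, SEA, ATL), (LHR, DEN, LAX)}
Taking the difference: {(LAX, DEN, ATL), (NRT, NRT, ATL)}
Projecting to src, code: {(LAX, ATL), (NRT, ATL)}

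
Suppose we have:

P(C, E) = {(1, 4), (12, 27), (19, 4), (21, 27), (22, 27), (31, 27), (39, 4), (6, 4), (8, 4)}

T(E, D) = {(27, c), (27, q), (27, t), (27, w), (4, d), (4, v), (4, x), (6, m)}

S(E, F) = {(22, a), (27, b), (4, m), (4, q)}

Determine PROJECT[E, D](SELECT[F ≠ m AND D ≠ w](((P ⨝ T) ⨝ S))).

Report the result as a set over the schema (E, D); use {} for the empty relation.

{(27, c), (27, q), (27, t), (4, d), (4, v), (4, x)}

P ⋈ T (natural join on E): {(1, 4, d), (1, 4, v), (1, 4, x), (12, 27, c), (12, 27, q), (12, 27, t), (12, 27, w), (19, 4, d), (19, 4, v), (19, 4, x), (21, 27, c), (21, 27, q), (21, 27, t), (21, 27, w), (22, 27, c), (22, 27, q), (22, 27, t), (22, 27, w), (31, 27, c), (31, 27, q), (31, 27, t), (31, 27, w), (39, 4, d), (39, 4, v), (39, 4, x), (6, 4, d), (6, 4, v), (6, 4, x), (8, 4, d), (8, 4, v), (8, 4, x)}
(P ⨝ T) ⋈ S (natural join on E): {(1, 4, d, m), (1, 4, d, q), (1, 4, v, m), (1, 4, v, q), (1, 4, x, m), (1, 4, x, q), (12, 27, c, b), (12, 27, q, b), (12, 27, t, b), (12, 27, w, b), (19, 4, d, m), (19, 4, d, q), (19, 4, v, m), (19, 4, v, q), (19, 4, x, m), (19, 4, x, q), (21, 27, c, b), (21, 27, q, b), (21, 27, t, b), (21, 27, w, b), (22, 27, c, b), (22, 27, q, b), (22, 27, t, b), (22, 27, w, b), (31, 27, c, b), (31, 27, q, b), (31, 27, t, b), (31, 27, w, b), (39, 4, d, m), (39, 4, d, q), (39, 4, v, m), (39, 4, v, q), (39, 4, x, m), (39, 4, x, q), (6, 4, d, m), (6, 4, d, q), (6, 4, v, m), (6, 4, v, q), (6, 4, x, m), (6, 4, x, q), (8, 4, d, m), (8, 4, d, q), (8, 4, v, m), (8, 4, v, q), (8, 4, x, m), (8, 4, x, q)}
Apply σ_{F ≠ m AND D ≠ w}; surviving tuples: {(1, 4, d, q), (1, 4, v, q), (1, 4, x, q), (12, 27, c, b), (12, 27, q, b), (12, 27, t, b), (19, 4, d, q), (19, 4, v, q), (19, 4, x, q), (21, 27, c, b), (21, 27, q, b), (21, 27, t, b), (22, 27, c, b), (22, 27, q, b), (22, 27, t, b), (31, 27, c, b), (31, 27, q, b), (31, 27, t, b), (39, 4, d, q), (39, 4, v, q), (39, 4, x, q), (6, 4, d, q), (6, 4, v, q), (6, 4, x, q), (8, 4, d, q), (8, 4, v, q), (8, 4, x, q)}
Keep only column(s) E, D (21 duplicate(s) eliminated): {(27, c), (27, q), (27, t), (4, d), (4, v), (4, x)}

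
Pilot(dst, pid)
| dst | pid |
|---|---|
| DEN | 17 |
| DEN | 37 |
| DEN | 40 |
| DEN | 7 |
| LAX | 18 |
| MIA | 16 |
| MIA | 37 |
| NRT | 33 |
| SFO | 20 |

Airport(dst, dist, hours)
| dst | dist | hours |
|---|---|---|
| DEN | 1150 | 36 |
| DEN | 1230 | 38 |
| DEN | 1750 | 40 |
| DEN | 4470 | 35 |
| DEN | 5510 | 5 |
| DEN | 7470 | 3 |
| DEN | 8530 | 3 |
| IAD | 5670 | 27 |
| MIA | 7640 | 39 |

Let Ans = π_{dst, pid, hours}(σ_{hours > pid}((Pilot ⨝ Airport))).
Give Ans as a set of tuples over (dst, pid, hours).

Natural join on dst: {(DEN, 17, 1150, 36), (DEN, 17, 1230, 38), (DEN, 17, 1750, 40), (DEN, 17, 4470, 35), (DEN, 17, 5510, 5), (DEN, 17, 7470, 3), (DEN, 17, 8530, 3), (DEN, 37, 1150, 36), (DEN, 37, 1230, 38), (DEN, 37, 1750, 40), (DEN, 37, 4470, 35), (DEN, 37, 5510, 5), (DEN, 37, 7470, 3), (DEN, 37, 8530, 3), (DEN, 40, 1150, 36), (DEN, 40, 1230, 38), (DEN, 40, 1750, 40), (DEN, 40, 4470, 35), (DEN, 40, 5510, 5), (DEN, 40, 7470, 3), (DEN, 40, 8530, 3), (DEN, 7, 1150, 36), (DEN, 7, 1230, 38), (DEN, 7, 1750, 40), (DEN, 7, 4470, 35), (DEN, 7, 5510, 5), (DEN, 7, 7470, 3), (DEN, 7, 8530, 3), (MIA, 16, 7640, 39), (MIA, 37, 7640, 39)}
Selection hours > pid: {(DEN, 17, 1150, 36), (DEN, 17, 1230, 38), (DEN, 17, 1750, 40), (DEN, 17, 4470, 35), (DEN, 37, 1230, 38), (DEN, 37, 1750, 40), (DEN, 7, 1150, 36), (DEN, 7, 1230, 38), (DEN, 7, 1750, 40), (DEN, 7, 4470, 35), (MIA, 16, 7640, 39), (MIA, 37, 7640, 39)}
Projecting to dst, pid, hours: {(DEN, 17, 35), (DEN, 17, 36), (DEN, 17, 38), (DEN, 17, 40), (DEN, 37, 38), (DEN, 37, 40), (DEN, 7, 35), (DEN, 7, 36), (DEN, 7, 38), (DEN, 7, 40), (MIA, 16, 39), (MIA, 37, 39)}

{(DEN, 17, 35), (DEN, 17, 36), (DEN, 17, 38), (DEN, 17, 40), (DEN, 37, 38), (DEN, 37, 40), (DEN, 7, 35), (DEN, 7, 36), (DEN, 7, 38), (DEN, 7, 40), (MIA, 16, 39), (MIA, 37, 39)}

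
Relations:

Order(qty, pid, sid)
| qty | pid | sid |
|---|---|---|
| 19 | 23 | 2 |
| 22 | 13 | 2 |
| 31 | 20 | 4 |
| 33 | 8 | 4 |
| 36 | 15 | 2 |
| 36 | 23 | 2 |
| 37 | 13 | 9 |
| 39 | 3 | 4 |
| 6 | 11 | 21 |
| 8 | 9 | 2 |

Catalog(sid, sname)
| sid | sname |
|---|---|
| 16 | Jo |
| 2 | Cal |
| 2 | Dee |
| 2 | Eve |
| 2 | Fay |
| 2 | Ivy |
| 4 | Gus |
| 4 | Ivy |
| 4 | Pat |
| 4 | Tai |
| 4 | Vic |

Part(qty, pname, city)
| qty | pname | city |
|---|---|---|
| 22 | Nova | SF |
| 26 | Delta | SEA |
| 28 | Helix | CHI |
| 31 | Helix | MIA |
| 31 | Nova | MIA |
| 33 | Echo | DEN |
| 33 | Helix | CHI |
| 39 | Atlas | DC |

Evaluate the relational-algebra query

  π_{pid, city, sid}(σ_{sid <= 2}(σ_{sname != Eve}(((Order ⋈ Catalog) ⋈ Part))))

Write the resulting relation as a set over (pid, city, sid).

{(13, SF, 2)}

Order ⋈ Catalog (natural join on sid): {(19, 23, 2, Cal), (19, 23, 2, Dee), (19, 23, 2, Eve), (19, 23, 2, Fay), (19, 23, 2, Ivy), (22, 13, 2, Cal), (22, 13, 2, Dee), (22, 13, 2, Eve), (22, 13, 2, Fay), (22, 13, 2, Ivy), (31, 20, 4, Gus), (31, 20, 4, Ivy), (31, 20, 4, Pat), (31, 20, 4, Tai), (31, 20, 4, Vic), (33, 8, 4, Gus), (33, 8, 4, Ivy), (33, 8, 4, Pat), (33, 8, 4, Tai), (33, 8, 4, Vic), (36, 15, 2, Cal), (36, 15, 2, Dee), (36, 15, 2, Eve), (36, 15, 2, Fay), (36, 15, 2, Ivy), (36, 23, 2, Cal), (36, 23, 2, Dee), (36, 23, 2, Eve), (36, 23, 2, Fay), (36, 23, 2, Ivy), (39, 3, 4, Gus), (39, 3, 4, Ivy), (39, 3, 4, Pat), (39, 3, 4, Tai), (39, 3, 4, Vic), (8, 9, 2, Cal), (8, 9, 2, Dee), (8, 9, 2, Eve), (8, 9, 2, Fay), (8, 9, 2, Ivy)}
(Order ⋈ Catalog) ⋈ Part (natural join on qty): {(22, 13, 2, Cal, Nova, SF), (22, 13, 2, Dee, Nova, SF), (22, 13, 2, Eve, Nova, SF), (22, 13, 2, Fay, Nova, SF), (22, 13, 2, Ivy, Nova, SF), (31, 20, 4, Gus, Helix, MIA), (31, 20, 4, Gus, Nova, MIA), (31, 20, 4, Ivy, Helix, MIA), (31, 20, 4, Ivy, Nova, MIA), (31, 20, 4, Pat, Helix, MIA), (31, 20, 4, Pat, Nova, MIA), (31, 20, 4, Tai, Helix, MIA), (31, 20, 4, Tai, Nova, MIA), (31, 20, 4, Vic, Helix, MIA), (31, 20, 4, Vic, Nova, MIA), (33, 8, 4, Gus, Echo, DEN), (33, 8, 4, Gus, Helix, CHI), (33, 8, 4, Ivy, Echo, DEN), (33, 8, 4, Ivy, Helix, CHI), (33, 8, 4, Pat, Echo, DEN), (33, 8, 4, Pat, Helix, CHI), (33, 8, 4, Tai, Echo, DEN), (33, 8, 4, Tai, Helix, CHI), (33, 8, 4, Vic, Echo, DEN), (33, 8, 4, Vic, Helix, CHI), (39, 3, 4, Gus, Atlas, DC), (39, 3, 4, Ivy, Atlas, DC), (39, 3, 4, Pat, Atlas, DC), (39, 3, 4, Tai, Atlas, DC), (39, 3, 4, Vic, Atlas, DC)}
Selection sname != Eve: {(22, 13, 2, Cal, Nova, SF), (22, 13, 2, Dee, Nova, SF), (22, 13, 2, Fay, Nova, SF), (22, 13, 2, Ivy, Nova, SF), (31, 20, 4, Gus, Helix, MIA), (31, 20, 4, Gus, Nova, MIA), (31, 20, 4, Ivy, Helix, MIA), (31, 20, 4, Ivy, Nova, MIA), (31, 20, 4, Pat, Helix, MIA), (31, 20, 4, Pat, Nova, MIA), (31, 20, 4, Tai, Helix, MIA), (31, 20, 4, Tai, Nova, MIA), (31, 20, 4, Vic, Helix, MIA), (31, 20, 4, Vic, Nova, MIA), (33, 8, 4, Gus, Echo, DEN), (33, 8, 4, Gus, Helix, CHI), (33, 8, 4, Ivy, Echo, DEN), (33, 8, 4, Ivy, Helix, CHI), (33, 8, 4, Pat, Echo, DEN), (33, 8, 4, Pat, Helix, CHI), (33, 8, 4, Tai, Echo, DEN), (33, 8, 4, Tai, Helix, CHI), (33, 8, 4, Vic, Echo, DEN), (33, 8, 4, Vic, Helix, CHI), (39, 3, 4, Gus, Atlas, DC), (39, 3, 4, Ivy, Atlas, DC), (39, 3, 4, Pat, Atlas, DC), (39, 3, 4, Tai, Atlas, DC), (39, 3, 4, Vic, Atlas, DC)}
Selection sid <= 2: {(22, 13, 2, Cal, Nova, SF), (22, 13, 2, Dee, Nova, SF), (22, 13, 2, Fay, Nova, SF), (22, 13, 2, Ivy, Nova, SF)}
π_{pid, city, sid} gives {(13, SF, 2)} (3 duplicate(s) eliminated).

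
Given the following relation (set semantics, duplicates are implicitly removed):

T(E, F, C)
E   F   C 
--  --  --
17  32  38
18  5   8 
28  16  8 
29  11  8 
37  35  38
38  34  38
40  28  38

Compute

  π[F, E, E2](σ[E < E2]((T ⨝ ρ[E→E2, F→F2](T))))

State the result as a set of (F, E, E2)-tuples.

{(16, 28, 29), (32, 17, 37), (32, 17, 38), (32, 17, 40), (34, 38, 40), (35, 37, 38), (35, 37, 40), (5, 18, 28), (5, 18, 29)}

ρ[E→E2, F→F2]: schema becomes (E2, F2, C); tuples unchanged.
Natural join on C: {(17, 32, 38, 17, 32), (17, 32, 38, 37, 35), (17, 32, 38, 38, 34), (17, 32, 38, 40, 28), (18, 5, 8, 18, 5), (18, 5, 8, 28, 16), (18, 5, 8, 29, 11), (28, 16, 8, 18, 5), (28, 16, 8, 28, 16), (28, 16, 8, 29, 11), (29, 11, 8, 18, 5), (29, 11, 8, 28, 16), (29, 11, 8, 29, 11), (37, 35, 38, 17, 32), (37, 35, 38, 37, 35), (37, 35, 38, 38, 34), (37, 35, 38, 40, 28), (38, 34, 38, 17, 32), (38, 34, 38, 37, 35), (38, 34, 38, 38, 34), (38, 34, 38, 40, 28), (40, 28, 38, 17, 32), (40, 28, 38, 37, 35), (40, 28, 38, 38, 34), (40, 28, 38, 40, 28)}
Selection E < E2: {(17, 32, 38, 37, 35), (17, 32, 38, 38, 34), (17, 32, 38, 40, 28), (18, 5, 8, 28, 16), (18, 5, 8, 29, 11), (28, 16, 8, 29, 11), (37, 35, 38, 38, 34), (37, 35, 38, 40, 28), (38, 34, 38, 40, 28)}
Projecting to F, E, E2: {(16, 28, 29), (32, 17, 37), (32, 17, 38), (32, 17, 40), (34, 38, 40), (35, 37, 38), (35, 37, 40), (5, 18, 28), (5, 18, 29)}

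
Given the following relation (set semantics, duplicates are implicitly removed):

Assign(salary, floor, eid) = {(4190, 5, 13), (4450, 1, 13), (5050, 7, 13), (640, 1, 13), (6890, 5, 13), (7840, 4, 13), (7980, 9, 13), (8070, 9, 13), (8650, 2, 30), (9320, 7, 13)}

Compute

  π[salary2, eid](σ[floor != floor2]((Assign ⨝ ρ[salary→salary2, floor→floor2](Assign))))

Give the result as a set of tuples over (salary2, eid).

{(4190, 13), (4450, 13), (5050, 13), (640, 13), (6890, 13), (7840, 13), (7980, 13), (8070, 13), (9320, 13)}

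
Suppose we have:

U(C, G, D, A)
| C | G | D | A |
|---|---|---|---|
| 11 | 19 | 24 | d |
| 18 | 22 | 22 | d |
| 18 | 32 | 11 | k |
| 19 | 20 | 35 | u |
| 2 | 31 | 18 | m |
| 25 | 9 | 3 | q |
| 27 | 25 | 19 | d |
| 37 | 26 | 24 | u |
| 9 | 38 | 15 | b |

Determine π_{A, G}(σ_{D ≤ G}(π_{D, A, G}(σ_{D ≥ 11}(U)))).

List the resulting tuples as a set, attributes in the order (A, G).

{(b, 38), (d, 22), (d, 25), (k, 32), (m, 31), (u, 26)}

Filtering on D ≥ 11 leaves {(11, 19, 24, d), (18, 22, 22, d), (18, 32, 11, k), (19, 20, 35, u), (2, 31, 18, m), (27, 25, 19, d), (37, 26, 24, u), (9, 38, 15, b)}.
Keep only column(s) D, A, G: {(11, k, 32), (15, b, 38), (18, m, 31), (19, d, 25), (22, d, 22), (24, d, 19), (24, u, 26), (35, u, 20)}
Filtering on D ≤ G leaves {(11, k, 32), (15, b, 38), (18, m, 31), (19, d, 25), (22, d, 22), (24, u, 26)}.
Keep only column(s) A, G: {(b, 38), (d, 22), (d, 25), (k, 32), (m, 31), (u, 26)}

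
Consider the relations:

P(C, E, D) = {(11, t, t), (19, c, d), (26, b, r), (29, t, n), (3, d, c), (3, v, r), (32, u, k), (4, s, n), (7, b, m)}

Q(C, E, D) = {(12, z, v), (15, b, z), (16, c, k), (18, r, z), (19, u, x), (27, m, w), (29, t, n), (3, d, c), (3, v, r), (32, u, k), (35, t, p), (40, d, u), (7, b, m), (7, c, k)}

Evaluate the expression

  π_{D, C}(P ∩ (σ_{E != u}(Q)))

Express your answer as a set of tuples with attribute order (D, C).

{(c, 3), (m, 7), (n, 29), (r, 3)}

Filtering on E != u leaves {(12, z, v), (15, b, z), (16, c, k), (18, r, z), (27, m, w), (29, t, n), (3, d, c), (3, v, r), (35, t, p), (40, d, u), (7, b, m), (7, c, k)}.
Taking the intersection: {(29, t, n), (3, d, c), (3, v, r), (7, b, m)}
Projecting to D, C: {(c, 3), (m, 7), (n, 29), (r, 3)}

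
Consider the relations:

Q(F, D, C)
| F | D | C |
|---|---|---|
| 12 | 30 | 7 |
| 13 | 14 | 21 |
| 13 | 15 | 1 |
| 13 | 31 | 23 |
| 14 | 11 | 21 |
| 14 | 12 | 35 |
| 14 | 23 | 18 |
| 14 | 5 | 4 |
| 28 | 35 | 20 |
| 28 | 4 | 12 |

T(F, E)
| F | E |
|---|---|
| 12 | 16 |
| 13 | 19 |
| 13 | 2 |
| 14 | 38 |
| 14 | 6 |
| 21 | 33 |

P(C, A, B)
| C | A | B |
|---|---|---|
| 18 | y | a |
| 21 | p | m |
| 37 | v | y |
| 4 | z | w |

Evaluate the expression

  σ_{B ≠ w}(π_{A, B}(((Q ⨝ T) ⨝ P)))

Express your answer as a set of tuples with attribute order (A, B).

Q ⋈ T (natural join on F): {(12, 30, 7, 16), (13, 14, 21, 19), (13, 14, 21, 2), (13, 15, 1, 19), (13, 15, 1, 2), (13, 31, 23, 19), (13, 31, 23, 2), (14, 11, 21, 38), (14, 11, 21, 6), (14, 12, 35, 38), (14, 12, 35, 6), (14, 23, 18, 38), (14, 23, 18, 6), (14, 5, 4, 38), (14, 5, 4, 6)}
(Q ⨝ T) ⋈ P (natural join on C): {(13, 14, 21, 19, p, m), (13, 14, 21, 2, p, m), (14, 11, 21, 38, p, m), (14, 11, 21, 6, p, m), (14, 23, 18, 38, y, a), (14, 23, 18, 6, y, a), (14, 5, 4, 38, z, w), (14, 5, 4, 6, z, w)}
π[A, B]: project onto (A, B) (5 duplicate(s) eliminated) → {(p, m), (y, a), (z, w)}
Selection B ≠ w: {(p, m), (y, a)}

{(p, m), (y, a)}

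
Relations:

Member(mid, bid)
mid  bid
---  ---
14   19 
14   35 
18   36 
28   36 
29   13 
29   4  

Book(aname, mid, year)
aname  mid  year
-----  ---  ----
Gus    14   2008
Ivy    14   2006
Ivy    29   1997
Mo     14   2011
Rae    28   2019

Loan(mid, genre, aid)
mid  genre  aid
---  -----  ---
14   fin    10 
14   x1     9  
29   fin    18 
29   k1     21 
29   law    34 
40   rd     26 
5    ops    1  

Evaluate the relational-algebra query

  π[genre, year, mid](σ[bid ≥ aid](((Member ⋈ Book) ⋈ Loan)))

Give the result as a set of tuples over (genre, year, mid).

Joining Member and Book on mid yields {(14, 19, Gus, 2008), (14, 19, Ivy, 2006), (14, 19, Mo, 2011), (14, 35, Gus, 2008), (14, 35, Ivy, 2006), (14, 35, Mo, 2011), (28, 36, Rae, 2019), (29, 13, Ivy, 1997), (29, 4, Ivy, 1997)}.
Joining (Member ⋈ Book) and Loan on mid yields {(14, 19, Gus, 2008, fin, 10), (14, 19, Gus, 2008, x1, 9), (14, 19, Ivy, 2006, fin, 10), (14, 19, Ivy, 2006, x1, 9), (14, 19, Mo, 2011, fin, 10), (14, 19, Mo, 2011, x1, 9), (14, 35, Gus, 2008, fin, 10), (14, 35, Gus, 2008, x1, 9), (14, 35, Ivy, 2006, fin, 10), (14, 35, Ivy, 2006, x1, 9), (14, 35, Mo, 2011, fin, 10), (14, 35, Mo, 2011, x1, 9), (29, 13, Ivy, 1997, fin, 18), (29, 13, Ivy, 1997, k1, 21), (29, 13, Ivy, 1997, law, 34), (29, 4, Ivy, 1997, fin, 18), (29, 4, Ivy, 1997, k1, 21), (29, 4, Ivy, 1997, law, 34)}.
Selection bid ≥ aid: {(14, 19, Gus, 2008, fin, 10), (14, 19, Gus, 2008, x1, 9), (14, 19, Ivy, 2006, fin, 10), (14, 19, Ivy, 2006, x1, 9), (14, 19, Mo, 2011, fin, 10), (14, 19, Mo, 2011, x1, 9), (14, 35, Gus, 2008, fin, 10), (14, 35, Gus, 2008, x1, 9), (14, 35, Ivy, 2006, fin, 10), (14, 35, Ivy, 2006, x1, 9), (14, 35, Mo, 2011, fin, 10), (14, 35, Mo, 2011, x1, 9)}
π[genre, year, mid]: project onto (genre, year, mid) (6 duplicate(s) eliminated) → {(fin, 2006, 14), (fin, 2008, 14), (fin, 2011, 14), (x1, 2006, 14), (x1, 2008, 14), (x1, 2011, 14)}

{(fin, 2006, 14), (fin, 2008, 14), (fin, 2011, 14), (x1, 2006, 14), (x1, 2008, 14), (x1, 2011, 14)}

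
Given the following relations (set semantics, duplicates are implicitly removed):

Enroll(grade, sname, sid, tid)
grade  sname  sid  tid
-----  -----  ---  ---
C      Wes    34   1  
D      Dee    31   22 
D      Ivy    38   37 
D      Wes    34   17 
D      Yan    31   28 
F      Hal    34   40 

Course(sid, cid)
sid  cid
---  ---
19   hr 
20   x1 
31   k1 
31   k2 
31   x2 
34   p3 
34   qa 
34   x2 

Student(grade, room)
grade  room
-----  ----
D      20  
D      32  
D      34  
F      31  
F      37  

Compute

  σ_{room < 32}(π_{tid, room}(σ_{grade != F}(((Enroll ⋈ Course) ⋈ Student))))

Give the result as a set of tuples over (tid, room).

{(17, 20), (22, 20), (28, 20)}

Joining Enroll and Course on sid yields {(C, Wes, 34, 1, p3), (C, Wes, 34, 1, qa), (C, Wes, 34, 1, x2), (D, Dee, 31, 22, k1), (D, Dee, 31, 22, k2), (D, Dee, 31, 22, x2), (D, Wes, 34, 17, p3), (D, Wes, 34, 17, qa), (D, Wes, 34, 17, x2), (D, Yan, 31, 28, k1), (D, Yan, 31, 28, k2), (D, Yan, 31, 28, x2), (F, Hal, 34, 40, p3), (F, Hal, 34, 40, qa), (F, Hal, 34, 40, x2)}.
Joining (Enroll ⋈ Course) and Student on grade yields {(D, Dee, 31, 22, k1, 20), (D, Dee, 31, 22, k1, 32), (D, Dee, 31, 22, k1, 34), (D, Dee, 31, 22, k2, 20), (D, Dee, 31, 22, k2, 32), (D, Dee, 31, 22, k2, 34), (D, Dee, 31, 22, x2, 20), (D, Dee, 31, 22, x2, 32), (D, Dee, 31, 22, x2, 34), (D, Wes, 34, 17, p3, 20), (D, Wes, 34, 17, p3, 32), (D, Wes, 34, 17, p3, 34), (D, Wes, 34, 17, qa, 20), (D, Wes, 34, 17, qa, 32), (D, Wes, 34, 17, qa, 34), (D, Wes, 34, 17, x2, 20), (D, Wes, 34, 17, x2, 32), (D, Wes, 34, 17, x2, 34), (D, Yan, 31, 28, k1, 20), (D, Yan, 31, 28, k1, 32), (D, Yan, 31, 28, k1, 34), (D, Yan, 31, 28, k2, 20), (D, Yan, 31, 28, k2, 32), (D, Yan, 31, 28, k2, 34), (D, Yan, 31, 28, x2, 20), (D, Yan, 31, 28, x2, 32), (D, Yan, 31, 28, x2, 34), (F, Hal, 34, 40, p3, 31), (F, Hal, 34, 40, p3, 37), (F, Hal, 34, 40, qa, 31), (F, Hal, 34, 40, qa, 37), (F, Hal, 34, 40, x2, 31), (F, Hal, 34, 40, x2, 37)}.
Filtering on grade != F leaves {(D, Dee, 31, 22, k1, 20), (D, Dee, 31, 22, k1, 32), (D, Dee, 31, 22, k1, 34), (D, Dee, 31, 22, k2, 20), (D, Dee, 31, 22, k2, 32), (D, Dee, 31, 22, k2, 34), (D, Dee, 31, 22, x2, 20), (D, Dee, 31, 22, x2, 32), (D, Dee, 31, 22, x2, 34), (D, Wes, 34, 17, p3, 20), (D, Wes, 34, 17, p3, 32), (D, Wes, 34, 17, p3, 34), (D, Wes, 34, 17, qa, 20), (D, Wes, 34, 17, qa, 32), (D, Wes, 34, 17, qa, 34), (D, Wes, 34, 17, x2, 20), (D, Wes, 34, 17, x2, 32), (D, Wes, 34, 17, x2, 34), (D, Yan, 31, 28, k1, 20), (D, Yan, 31, 28, k1, 32), (D, Yan, 31, 28, k1, 34), (D, Yan, 31, 28, k2, 20), (D, Yan, 31, 28, k2, 32), (D, Yan, 31, 28, k2, 34), (D, Yan, 31, 28, x2, 20), (D, Yan, 31, 28, x2, 32), (D, Yan, 31, 28, x2, 34)}.
π_{tid, room} gives {(17, 20), (17, 32), (17, 34), (22, 20), (22, 32), (22, 34), (28, 20), (28, 32), (28, 34)} (18 duplicate(s) eliminated).
Filtering on room < 32 leaves {(17, 20), (22, 20), (28, 20)}.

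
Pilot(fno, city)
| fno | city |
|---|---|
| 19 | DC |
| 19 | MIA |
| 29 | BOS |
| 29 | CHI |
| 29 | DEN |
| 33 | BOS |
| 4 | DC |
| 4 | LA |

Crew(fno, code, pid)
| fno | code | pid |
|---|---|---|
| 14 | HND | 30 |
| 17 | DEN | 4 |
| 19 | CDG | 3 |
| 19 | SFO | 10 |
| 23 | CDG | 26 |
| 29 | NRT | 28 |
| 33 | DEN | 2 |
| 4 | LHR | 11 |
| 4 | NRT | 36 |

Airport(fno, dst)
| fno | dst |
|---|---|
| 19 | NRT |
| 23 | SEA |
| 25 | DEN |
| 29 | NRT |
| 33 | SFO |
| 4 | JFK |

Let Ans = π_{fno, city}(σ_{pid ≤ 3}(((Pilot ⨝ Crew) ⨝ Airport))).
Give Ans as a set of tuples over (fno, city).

{(19, DC), (19, MIA), (33, BOS)}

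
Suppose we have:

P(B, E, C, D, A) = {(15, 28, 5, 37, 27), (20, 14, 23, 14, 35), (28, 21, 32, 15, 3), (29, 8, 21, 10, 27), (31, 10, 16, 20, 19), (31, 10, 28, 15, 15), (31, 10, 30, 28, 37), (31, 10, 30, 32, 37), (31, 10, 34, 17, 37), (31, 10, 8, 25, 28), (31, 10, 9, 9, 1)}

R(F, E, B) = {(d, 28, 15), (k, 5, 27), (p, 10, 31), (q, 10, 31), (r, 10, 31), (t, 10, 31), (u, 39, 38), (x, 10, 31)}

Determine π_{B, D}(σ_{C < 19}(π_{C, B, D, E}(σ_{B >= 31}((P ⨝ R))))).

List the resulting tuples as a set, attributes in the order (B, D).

{(31, 20), (31, 25), (31, 9)}

Joining P and R on B, E yields {(15, 28, 5, 37, 27, d), (31, 10, 16, 20, 19, p), (31, 10, 16, 20, 19, q), (31, 10, 16, 20, 19, r), (31, 10, 16, 20, 19, t), (31, 10, 16, 20, 19, x), (31, 10, 28, 15, 15, p), (31, 10, 28, 15, 15, q), (31, 10, 28, 15, 15, r), (31, 10, 28, 15, 15, t), (31, 10, 28, 15, 15, x), (31, 10, 30, 28, 37, p), (31, 10, 30, 28, 37, q), (31, 10, 30, 28, 37, r), (31, 10, 30, 28, 37, t), (31, 10, 30, 28, 37, x), (31, 10, 30, 32, 37, p), (31, 10, 30, 32, 37, q), (31, 10, 30, 32, 37, r), (31, 10, 30, 32, 37, t), (31, 10, 30, 32, 37, x), (31, 10, 34, 17, 37, p), (31, 10, 34, 17, 37, q), (31, 10, 34, 17, 37, r), (31, 10, 34, 17, 37, t), (31, 10, 34, 17, 37, x), (31, 10, 8, 25, 28, p), (31, 10, 8, 25, 28, q), (31, 10, 8, 25, 28, r), (31, 10, 8, 25, 28, t), (31, 10, 8, 25, 28, x), (31, 10, 9, 9, 1, p), (31, 10, 9, 9, 1, q), (31, 10, 9, 9, 1, r), (31, 10, 9, 9, 1, t), (31, 10, 9, 9, 1, x)}.
Selection B >= 31: {(31, 10, 16, 20, 19, p), (31, 10, 16, 20, 19, q), (31, 10, 16, 20, 19, r), (31, 10, 16, 20, 19, t), (31, 10, 16, 20, 19, x), (31, 10, 28, 15, 15, p), (31, 10, 28, 15, 15, q), (31, 10, 28, 15, 15, r), (31, 10, 28, 15, 15, t), (31, 10, 28, 15, 15, x), (31, 10, 30, 28, 37, p), (31, 10, 30, 28, 37, q), (31, 10, 30, 28, 37, r), (31, 10, 30, 28, 37, t), (31, 10, 30, 28, 37, x), (31, 10, 30, 32, 37, p), (31, 10, 30, 32, 37, q), (31, 10, 30, 32, 37, r), (31, 10, 30, 32, 37, t), (31, 10, 30, 32, 37, x), (31, 10, 34, 17, 37, p), (31, 10, 34, 17, 37, q), (31, 10, 34, 17, 37, r), (31, 10, 34, 17, 37, t), (31, 10, 34, 17, 37, x), (31, 10, 8, 25, 28, p), (31, 10, 8, 25, 28, q), (31, 10, 8, 25, 28, r), (31, 10, 8, 25, 28, t), (31, 10, 8, 25, 28, x), (31, 10, 9, 9, 1, p), (31, 10, 9, 9, 1, q), (31, 10, 9, 9, 1, r), (31, 10, 9, 9, 1, t), (31, 10, 9, 9, 1, x)}
π_{C, B, D, E} gives {(16, 31, 20, 10), (28, 31, 15, 10), (30, 31, 28, 10), (30, 31, 32, 10), (34, 31, 17, 10), (8, 31, 25, 10), (9, 31, 9, 10)} (28 duplicate(s) eliminated).
Selection C < 19: {(16, 31, 20, 10), (8, 31, 25, 10), (9, 31, 9, 10)}
π_{B, D} gives {(31, 20), (31, 25), (31, 9)}.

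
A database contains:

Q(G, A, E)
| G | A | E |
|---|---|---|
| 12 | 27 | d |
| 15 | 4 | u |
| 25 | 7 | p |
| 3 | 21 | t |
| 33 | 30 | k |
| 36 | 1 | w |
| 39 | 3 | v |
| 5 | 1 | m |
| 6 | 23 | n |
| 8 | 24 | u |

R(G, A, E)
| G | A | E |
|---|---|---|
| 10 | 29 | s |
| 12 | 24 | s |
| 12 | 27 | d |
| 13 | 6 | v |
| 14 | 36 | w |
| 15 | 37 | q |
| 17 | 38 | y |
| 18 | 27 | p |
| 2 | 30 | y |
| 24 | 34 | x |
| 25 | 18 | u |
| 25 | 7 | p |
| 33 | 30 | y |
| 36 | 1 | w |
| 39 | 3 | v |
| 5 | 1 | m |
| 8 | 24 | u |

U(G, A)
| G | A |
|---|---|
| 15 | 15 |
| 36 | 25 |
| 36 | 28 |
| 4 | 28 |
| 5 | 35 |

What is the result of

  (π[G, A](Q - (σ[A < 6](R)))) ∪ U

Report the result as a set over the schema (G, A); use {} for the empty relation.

{(12, 27), (15, 15), (15, 4), (25, 7), (3, 21), (33, 30), (36, 25), (36, 28), (4, 28), (5, 35), (6, 23), (8, 24)}

σ[A < 6]: keep tuples satisfying A < 6 → {(36, 1, w), (39, 3, v), (5, 1, m)}
Set difference of the two operands is {(12, 27, d), (15, 4, u), (25, 7, p), (3, 21, t), (33, 30, k), (6, 23, n), (8, 24, u)}.
π[G, A]: project onto (G, A) → {(12, 27), (15, 4), (25, 7), (3, 21), (33, 30), (6, 23), (8, 24)}
Set union of the two operands is {(12, 27), (15, 15), (15, 4), (25, 7), (3, 21), (33, 30), (36, 25), (36, 28), (4, 28), (5, 35), (6, 23), (8, 24)}.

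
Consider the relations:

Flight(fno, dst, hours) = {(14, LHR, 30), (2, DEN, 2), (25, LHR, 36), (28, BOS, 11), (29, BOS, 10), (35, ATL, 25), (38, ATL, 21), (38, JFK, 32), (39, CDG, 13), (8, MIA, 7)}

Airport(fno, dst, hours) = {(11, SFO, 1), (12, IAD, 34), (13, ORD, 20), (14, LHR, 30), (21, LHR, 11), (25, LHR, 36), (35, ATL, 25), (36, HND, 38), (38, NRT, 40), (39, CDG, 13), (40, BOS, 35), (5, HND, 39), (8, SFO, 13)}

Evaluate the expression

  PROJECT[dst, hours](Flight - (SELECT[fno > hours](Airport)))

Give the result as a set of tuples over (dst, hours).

{(ATL, 21), (BOS, 10), (BOS, 11), (DEN, 2), (JFK, 32), (LHR, 30), (LHR, 36), (MIA, 7)}

Filtering on fno > hours leaves {(11, SFO, 1), (21, LHR, 11), (35, ATL, 25), (39, CDG, 13), (40, BOS, 35)}.
Taking the difference: {(14, LHR, 30), (2, DEN, 2), (25, LHR, 36), (28, BOS, 11), (29, BOS, 10), (38, ATL, 21), (38, JFK, 32), (8, MIA, 7)}
Projecting to dst, hours: {(ATL, 21), (BOS, 10), (BOS, 11), (DEN, 2), (JFK, 32), (LHR, 30), (LHR, 36), (MIA, 7)}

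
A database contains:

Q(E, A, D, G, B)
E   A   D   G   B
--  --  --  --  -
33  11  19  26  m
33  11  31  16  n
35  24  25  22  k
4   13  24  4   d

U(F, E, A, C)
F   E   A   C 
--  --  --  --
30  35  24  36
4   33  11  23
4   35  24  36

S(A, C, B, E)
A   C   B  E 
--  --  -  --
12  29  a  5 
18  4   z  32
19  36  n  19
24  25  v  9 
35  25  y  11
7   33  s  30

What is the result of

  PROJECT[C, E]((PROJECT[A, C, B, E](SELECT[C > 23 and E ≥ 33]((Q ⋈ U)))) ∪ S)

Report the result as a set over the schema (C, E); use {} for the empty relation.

{(25, 11), (25, 9), (29, 5), (33, 30), (36, 19), (36, 35), (4, 32)}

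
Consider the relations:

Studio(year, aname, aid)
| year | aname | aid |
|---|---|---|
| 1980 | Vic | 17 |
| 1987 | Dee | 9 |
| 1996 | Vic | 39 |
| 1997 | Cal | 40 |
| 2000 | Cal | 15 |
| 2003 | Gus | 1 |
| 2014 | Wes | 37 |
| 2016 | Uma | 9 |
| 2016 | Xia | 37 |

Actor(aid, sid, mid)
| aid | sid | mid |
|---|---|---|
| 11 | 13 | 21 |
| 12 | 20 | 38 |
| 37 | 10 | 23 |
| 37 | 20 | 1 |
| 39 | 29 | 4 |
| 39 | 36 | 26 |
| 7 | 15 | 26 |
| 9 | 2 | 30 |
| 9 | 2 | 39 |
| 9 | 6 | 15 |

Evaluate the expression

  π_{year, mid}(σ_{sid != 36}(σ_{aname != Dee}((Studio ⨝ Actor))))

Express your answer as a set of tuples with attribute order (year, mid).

{(1996, 4), (2014, 1), (2014, 23), (2016, 1), (2016, 15), (2016, 23), (2016, 30), (2016, 39)}

Joining Studio and Actor on aid yields {(1987, Dee, 9, 2, 30), (1987, Dee, 9, 2, 39), (1987, Dee, 9, 6, 15), (1996, Vic, 39, 29, 4), (1996, Vic, 39, 36, 26), (2014, Wes, 37, 10, 23), (2014, Wes, 37, 20, 1), (2016, Uma, 9, 2, 30), (2016, Uma, 9, 2, 39), (2016, Uma, 9, 6, 15), (2016, Xia, 37, 10, 23), (2016, Xia, 37, 20, 1)}.
Selection aname != Dee: {(1996, Vic, 39, 29, 4), (1996, Vic, 39, 36, 26), (2014, Wes, 37, 10, 23), (2014, Wes, 37, 20, 1), (2016, Uma, 9, 2, 30), (2016, Uma, 9, 2, 39), (2016, Uma, 9, 6, 15), (2016, Xia, 37, 10, 23), (2016, Xia, 37, 20, 1)}
Selection sid != 36: {(1996, Vic, 39, 29, 4), (2014, Wes, 37, 10, 23), (2014, Wes, 37, 20, 1), (2016, Uma, 9, 2, 30), (2016, Uma, 9, 2, 39), (2016, Uma, 9, 6, 15), (2016, Xia, 37, 10, 23), (2016, Xia, 37, 20, 1)}
π_{year, mid} gives {(1996, 4), (2014, 1), (2014, 23), (2016, 1), (2016, 15), (2016, 23), (2016, 30), (2016, 39)}.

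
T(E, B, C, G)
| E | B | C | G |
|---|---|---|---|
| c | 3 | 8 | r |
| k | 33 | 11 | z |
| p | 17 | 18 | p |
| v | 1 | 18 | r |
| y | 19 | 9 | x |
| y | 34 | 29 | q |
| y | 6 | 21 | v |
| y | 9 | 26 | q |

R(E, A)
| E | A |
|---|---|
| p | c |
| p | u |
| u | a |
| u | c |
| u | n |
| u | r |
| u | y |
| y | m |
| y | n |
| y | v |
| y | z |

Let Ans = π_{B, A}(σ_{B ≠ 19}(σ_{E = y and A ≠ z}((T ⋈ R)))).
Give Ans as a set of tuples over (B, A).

Joining T and R on E yields {(p, 17, 18, p, c), (p, 17, 18, p, u), (y, 19, 9, x, m), (y, 19, 9, x, n), (y, 19, 9, x, v), (y, 19, 9, x, z), (y, 34, 29, q, m), (y, 34, 29, q, n), (y, 34, 29, q, v), (y, 34, 29, q, z), (y, 6, 21, v, m), (y, 6, 21, v, n), (y, 6, 21, v, v), (y, 6, 21, v, z), (y, 9, 26, q, m), (y, 9, 26, q, n), (y, 9, 26, q, v), (y, 9, 26, q, z)}.
Apply σ_{E = y and A ≠ z}; surviving tuples: {(y, 19, 9, x, m), (y, 19, 9, x, n), (y, 19, 9, x, v), (y, 34, 29, q, m), (y, 34, 29, q, n), (y, 34, 29, q, v), (y, 6, 21, v, m), (y, 6, 21, v, n), (y, 6, 21, v, v), (y, 9, 26, q, m), (y, 9, 26, q, n), (y, 9, 26, q, v)}
Apply σ_{B ≠ 19}; surviving tuples: {(y, 34, 29, q, m), (y, 34, 29, q, n), (y, 34, 29, q, v), (y, 6, 21, v, m), (y, 6, 21, v, n), (y, 6, 21, v, v), (y, 9, 26, q, m), (y, 9, 26, q, n), (y, 9, 26, q, v)}
Keep only column(s) B, A: {(34, m), (34, n), (34, v), (6, m), (6, n), (6, v), (9, m), (9, n), (9, v)}

{(34, m), (34, n), (34, v), (6, m), (6, n), (6, v), (9, m), (9, n), (9, v)}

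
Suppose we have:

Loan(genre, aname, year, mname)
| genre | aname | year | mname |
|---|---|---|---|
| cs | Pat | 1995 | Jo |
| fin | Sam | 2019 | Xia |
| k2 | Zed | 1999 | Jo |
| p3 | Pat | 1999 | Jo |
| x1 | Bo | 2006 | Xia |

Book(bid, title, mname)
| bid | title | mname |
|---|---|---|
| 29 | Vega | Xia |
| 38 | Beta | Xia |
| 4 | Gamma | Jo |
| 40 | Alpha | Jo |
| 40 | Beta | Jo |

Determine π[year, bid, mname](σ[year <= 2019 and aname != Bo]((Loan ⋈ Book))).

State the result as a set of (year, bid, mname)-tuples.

{(1995, 4, Jo), (1995, 40, Jo), (1999, 4, Jo), (1999, 40, Jo), (2019, 29, Xia), (2019, 38, Xia)}

Loan ⋈ Book (natural join on mname): {(cs, Pat, 1995, Jo, 4, Gamma), (cs, Pat, 1995, Jo, 40, Alpha), (cs, Pat, 1995, Jo, 40, Beta), (fin, Sam, 2019, Xia, 29, Vega), (fin, Sam, 2019, Xia, 38, Beta), (k2, Zed, 1999, Jo, 4, Gamma), (k2, Zed, 1999, Jo, 40, Alpha), (k2, Zed, 1999, Jo, 40, Beta), (p3, Pat, 1999, Jo, 4, Gamma), (p3, Pat, 1999, Jo, 40, Alpha), (p3, Pat, 1999, Jo, 40, Beta), (x1, Bo, 2006, Xia, 29, Vega), (x1, Bo, 2006, Xia, 38, Beta)}
Selection year <= 2019 and aname != Bo: {(cs, Pat, 1995, Jo, 4, Gamma), (cs, Pat, 1995, Jo, 40, Alpha), (cs, Pat, 1995, Jo, 40, Beta), (fin, Sam, 2019, Xia, 29, Vega), (fin, Sam, 2019, Xia, 38, Beta), (k2, Zed, 1999, Jo, 4, Gamma), (k2, Zed, 1999, Jo, 40, Alpha), (k2, Zed, 1999, Jo, 40, Beta), (p3, Pat, 1999, Jo, 4, Gamma), (p3, Pat, 1999, Jo, 40, Alpha), (p3, Pat, 1999, Jo, 40, Beta)}
Keep only column(s) year, bid, mname (5 duplicate(s) eliminated): {(1995, 4, Jo), (1995, 40, Jo), (1999, 4, Jo), (1999, 40, Jo), (2019, 29, Xia), (2019, 38, Xia)}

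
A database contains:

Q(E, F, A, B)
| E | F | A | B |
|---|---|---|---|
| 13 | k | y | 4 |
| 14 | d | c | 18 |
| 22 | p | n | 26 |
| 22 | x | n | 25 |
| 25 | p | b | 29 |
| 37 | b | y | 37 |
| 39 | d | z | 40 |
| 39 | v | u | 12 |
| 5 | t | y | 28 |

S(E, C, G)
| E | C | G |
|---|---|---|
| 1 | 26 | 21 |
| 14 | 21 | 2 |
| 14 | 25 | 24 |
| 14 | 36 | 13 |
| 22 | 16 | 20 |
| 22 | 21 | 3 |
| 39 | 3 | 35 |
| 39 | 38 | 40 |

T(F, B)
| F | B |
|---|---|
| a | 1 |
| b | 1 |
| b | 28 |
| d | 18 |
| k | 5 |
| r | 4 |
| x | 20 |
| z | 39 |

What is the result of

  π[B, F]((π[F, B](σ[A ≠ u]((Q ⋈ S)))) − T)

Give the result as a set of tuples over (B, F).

{(25, x), (26, p), (40, d)}

Natural join on E: {(14, d, c, 18, 21, 2), (14, d, c, 18, 25, 24), (14, d, c, 18, 36, 13), (22, p, n, 26, 16, 20), (22, p, n, 26, 21, 3), (22, x, n, 25, 16, 20), (22, x, n, 25, 21, 3), (39, d, z, 40, 3, 35), (39, d, z, 40, 38, 40), (39, v, u, 12, 3, 35), (39, v, u, 12, 38, 40)}
Apply σ_{A ≠ u}; surviving tuples: {(14, d, c, 18, 21, 2), (14, d, c, 18, 25, 24), (14, d, c, 18, 36, 13), (22, p, n, 26, 16, 20), (22, p, n, 26, 21, 3), (22, x, n, 25, 16, 20), (22, x, n, 25, 21, 3), (39, d, z, 40, 3, 35), (39, d, z, 40, 38, 40)}
π[F, B]: project onto (F, B) (5 duplicate(s) eliminated) → {(d, 18), (d, 40), (p, 26), (x, 25)}
Difference: {(d, 18), (d, 40), (p, 26), (x, 25)} with {(a, 1), (b, 1), (b, 28), (d, 18), (k, 5), (r, 4), (x, 20), (z, 39)} → {(d, 40), (p, 26), (x, 25)}
π[B, F]: project onto (B, F) → {(25, x), (26, p), (40, d)}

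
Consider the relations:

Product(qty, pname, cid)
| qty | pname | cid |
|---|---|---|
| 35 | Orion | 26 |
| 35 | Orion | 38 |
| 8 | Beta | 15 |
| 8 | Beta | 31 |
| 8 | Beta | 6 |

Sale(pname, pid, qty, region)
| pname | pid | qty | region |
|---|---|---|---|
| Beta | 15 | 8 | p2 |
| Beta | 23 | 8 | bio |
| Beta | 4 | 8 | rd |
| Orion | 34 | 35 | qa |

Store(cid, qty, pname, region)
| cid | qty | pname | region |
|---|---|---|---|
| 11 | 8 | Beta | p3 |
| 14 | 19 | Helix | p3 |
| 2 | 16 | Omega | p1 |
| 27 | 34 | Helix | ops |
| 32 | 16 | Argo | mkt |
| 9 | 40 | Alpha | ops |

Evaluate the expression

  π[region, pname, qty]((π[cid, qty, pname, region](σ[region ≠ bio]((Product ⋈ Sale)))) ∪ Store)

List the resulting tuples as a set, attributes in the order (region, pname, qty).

Joining Product and Sale on qty, pname yields {(35, Orion, 26, 34, qa), (35, Orion, 38, 34, qa), (8, Beta, 15, 15, p2), (8, Beta, 15, 23, bio), (8, Beta, 15, 4, rd), (8, Beta, 31, 15, p2), (8, Beta, 31, 23, bio), (8, Beta, 31, 4, rd), (8, Beta, 6, 15, p2), (8, Beta, 6, 23, bio), (8, Beta, 6, 4, rd)}.
Selection region ≠ bio: {(35, Orion, 26, 34, qa), (35, Orion, 38, 34, qa), (8, Beta, 15, 15, p2), (8, Beta, 15, 4, rd), (8, Beta, 31, 15, p2), (8, Beta, 31, 4, rd), (8, Beta, 6, 15, p2), (8, Beta, 6, 4, rd)}
Keep only column(s) cid, qty, pname, region: {(15, 8, Beta, p2), (15, 8, Beta, rd), (26, 35, Orion, qa), (31, 8, Beta, p2), (31, 8, Beta, rd), (38, 35, Orion, qa), (6, 8, Beta, p2), (6, 8, Beta, rd)}
Union: {(15, 8, Beta, p2), (15, 8, Beta, rd), (26, 35, Orion, qa), (31, 8, Beta, p2), (31, 8, Beta, rd), (38, 35, Orion, qa), (6, 8, Beta, p2), (6, 8, Beta, rd)} with {(11, 8, Beta, p3), (14, 19, Helix, p3), (2, 16, Omega, p1), (27, 34, Helix, ops), (32, 16, Argo, mkt), (9, 40, Alpha, ops)} → {(11, 8, Beta, p3), (14, 19, Helix, p3), (15, 8, Beta, p2), (15, 8, Beta, rd), (2, 16, Omega, p1), (26, 35, Orion, qa), (27, 34, Helix, ops), (31, 8, Beta, p2), (31, 8, Beta, rd), (32, 16, Argo, mkt), (38, 35, Orion, qa), (6, 8, Beta, p2), (6, 8, Beta, rd), (9, 40, Alpha, ops)}
Keep only column(s) region, pname, qty (5 duplicate(s) eliminated): {(mkt, Argo, 16), (ops, Alpha, 40), (ops, Helix, 34), (p1, Omega, 16), (p2, Beta, 8), (p3, Beta, 8), (p3, Helix, 19), (qa, Orion, 35), (rd, Beta, 8)}

{(mkt, Argo, 16), (ops, Alpha, 40), (ops, Helix, 34), (p1, Omega, 16), (p2, Beta, 8), (p3, Beta, 8), (p3, Helix, 19), (qa, Orion, 35), (rd, Beta, 8)}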